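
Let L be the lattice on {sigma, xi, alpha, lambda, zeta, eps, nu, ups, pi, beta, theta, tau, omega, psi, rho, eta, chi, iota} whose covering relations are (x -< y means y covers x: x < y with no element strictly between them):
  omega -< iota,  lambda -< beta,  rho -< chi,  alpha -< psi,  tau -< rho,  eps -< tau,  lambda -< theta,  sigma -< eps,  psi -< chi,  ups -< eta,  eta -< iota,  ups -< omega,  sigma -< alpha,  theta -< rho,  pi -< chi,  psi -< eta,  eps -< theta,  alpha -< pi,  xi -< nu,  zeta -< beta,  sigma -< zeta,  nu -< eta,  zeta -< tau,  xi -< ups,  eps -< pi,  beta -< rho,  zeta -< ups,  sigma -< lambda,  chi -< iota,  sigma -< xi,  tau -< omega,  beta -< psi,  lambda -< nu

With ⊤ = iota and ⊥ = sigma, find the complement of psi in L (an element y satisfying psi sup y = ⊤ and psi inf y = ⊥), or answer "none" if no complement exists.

For every candidate y, either psi ∨ y ≠ iota or psi ∧ y ≠ sigma; no complement exists.

none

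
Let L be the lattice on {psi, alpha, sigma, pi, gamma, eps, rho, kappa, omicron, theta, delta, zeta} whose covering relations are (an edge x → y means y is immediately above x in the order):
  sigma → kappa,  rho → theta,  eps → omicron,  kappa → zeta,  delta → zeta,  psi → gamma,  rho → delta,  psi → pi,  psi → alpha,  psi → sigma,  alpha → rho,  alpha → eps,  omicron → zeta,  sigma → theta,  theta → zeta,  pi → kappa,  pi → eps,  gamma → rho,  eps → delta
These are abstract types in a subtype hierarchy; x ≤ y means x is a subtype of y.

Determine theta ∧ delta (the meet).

Common lower bounds of {theta, delta}: alpha, gamma, psi, rho.
The greatest among these is rho.

rho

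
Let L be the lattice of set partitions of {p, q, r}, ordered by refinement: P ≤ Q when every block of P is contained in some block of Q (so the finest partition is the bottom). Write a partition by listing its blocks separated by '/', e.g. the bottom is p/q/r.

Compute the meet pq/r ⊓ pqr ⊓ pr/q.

p/q/r

The meet (common refinement) of pq/r, pqr, pr/q intersects blocks pairwise, giving p/q/r.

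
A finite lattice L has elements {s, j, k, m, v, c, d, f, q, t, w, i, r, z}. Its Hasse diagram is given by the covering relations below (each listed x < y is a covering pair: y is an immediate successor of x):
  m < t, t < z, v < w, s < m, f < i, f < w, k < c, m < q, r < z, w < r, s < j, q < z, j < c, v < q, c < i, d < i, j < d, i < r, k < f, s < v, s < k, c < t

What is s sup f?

Common upper bounds of {s, f}: f, i, r, w, z.
The least among these is f.

f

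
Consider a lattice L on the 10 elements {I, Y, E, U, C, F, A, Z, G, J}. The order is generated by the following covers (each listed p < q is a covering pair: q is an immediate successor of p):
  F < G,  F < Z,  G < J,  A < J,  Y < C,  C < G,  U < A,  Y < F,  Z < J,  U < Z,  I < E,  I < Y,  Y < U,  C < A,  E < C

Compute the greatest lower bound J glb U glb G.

Common lower bounds of {J, U, G}: I, Y.
The greatest among these is Y.

Y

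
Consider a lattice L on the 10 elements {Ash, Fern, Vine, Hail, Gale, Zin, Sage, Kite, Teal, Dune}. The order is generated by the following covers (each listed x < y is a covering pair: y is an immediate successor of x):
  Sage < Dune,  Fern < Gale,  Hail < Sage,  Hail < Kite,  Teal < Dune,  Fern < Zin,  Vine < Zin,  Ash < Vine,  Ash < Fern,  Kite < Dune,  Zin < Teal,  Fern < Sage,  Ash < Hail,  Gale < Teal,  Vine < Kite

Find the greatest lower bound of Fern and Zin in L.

Common lower bounds of {Fern, Zin}: Ash, Fern.
The greatest among these is Fern.

Fern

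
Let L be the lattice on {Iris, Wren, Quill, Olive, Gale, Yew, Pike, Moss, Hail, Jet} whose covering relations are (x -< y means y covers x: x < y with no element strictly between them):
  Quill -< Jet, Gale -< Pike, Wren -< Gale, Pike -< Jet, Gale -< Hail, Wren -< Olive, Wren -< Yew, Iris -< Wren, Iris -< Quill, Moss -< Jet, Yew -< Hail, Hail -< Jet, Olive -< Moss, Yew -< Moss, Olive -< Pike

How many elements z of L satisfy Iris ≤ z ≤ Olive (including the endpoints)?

3

The interval [Iris, Olive] = {Iris, Olive, Wren}, which has 3 elements.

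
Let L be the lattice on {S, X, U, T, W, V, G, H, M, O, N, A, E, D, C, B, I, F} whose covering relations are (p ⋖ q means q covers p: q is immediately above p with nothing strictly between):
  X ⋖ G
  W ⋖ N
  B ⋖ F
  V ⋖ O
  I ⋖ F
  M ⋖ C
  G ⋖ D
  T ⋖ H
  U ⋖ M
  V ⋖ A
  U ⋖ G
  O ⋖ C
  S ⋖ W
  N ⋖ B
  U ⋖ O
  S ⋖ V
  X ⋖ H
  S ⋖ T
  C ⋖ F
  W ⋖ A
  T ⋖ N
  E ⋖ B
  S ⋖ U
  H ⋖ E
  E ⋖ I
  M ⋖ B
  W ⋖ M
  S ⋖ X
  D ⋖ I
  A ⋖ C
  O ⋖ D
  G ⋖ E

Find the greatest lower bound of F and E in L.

Common lower bounds of {F, E}: E, G, H, S, T, U, X.
The greatest among these is E.

E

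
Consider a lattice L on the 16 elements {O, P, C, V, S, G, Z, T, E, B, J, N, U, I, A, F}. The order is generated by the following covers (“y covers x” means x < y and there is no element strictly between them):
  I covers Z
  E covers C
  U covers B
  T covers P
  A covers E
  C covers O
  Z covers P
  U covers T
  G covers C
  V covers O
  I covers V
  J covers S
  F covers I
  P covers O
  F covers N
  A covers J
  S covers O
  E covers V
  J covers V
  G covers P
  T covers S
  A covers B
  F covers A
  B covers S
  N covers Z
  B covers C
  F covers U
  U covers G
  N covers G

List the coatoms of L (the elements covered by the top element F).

A, I, N, U

The coatoms are exactly the elements covered by F: A, I, N, U.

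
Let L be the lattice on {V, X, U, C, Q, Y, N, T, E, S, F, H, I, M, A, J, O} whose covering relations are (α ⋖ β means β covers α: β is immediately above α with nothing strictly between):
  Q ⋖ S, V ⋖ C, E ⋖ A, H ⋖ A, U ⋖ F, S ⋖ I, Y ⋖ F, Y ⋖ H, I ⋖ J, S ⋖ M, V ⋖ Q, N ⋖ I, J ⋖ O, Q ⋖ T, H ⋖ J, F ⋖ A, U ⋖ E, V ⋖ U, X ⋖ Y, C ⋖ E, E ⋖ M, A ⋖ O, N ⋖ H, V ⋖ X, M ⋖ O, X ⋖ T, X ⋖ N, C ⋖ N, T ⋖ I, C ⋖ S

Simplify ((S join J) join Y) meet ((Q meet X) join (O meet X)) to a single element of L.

S ∨ J = J
J ∨ Y = J
Q ∧ X = V
O ∧ X = X
V ∨ X = X
J ∧ X = X

X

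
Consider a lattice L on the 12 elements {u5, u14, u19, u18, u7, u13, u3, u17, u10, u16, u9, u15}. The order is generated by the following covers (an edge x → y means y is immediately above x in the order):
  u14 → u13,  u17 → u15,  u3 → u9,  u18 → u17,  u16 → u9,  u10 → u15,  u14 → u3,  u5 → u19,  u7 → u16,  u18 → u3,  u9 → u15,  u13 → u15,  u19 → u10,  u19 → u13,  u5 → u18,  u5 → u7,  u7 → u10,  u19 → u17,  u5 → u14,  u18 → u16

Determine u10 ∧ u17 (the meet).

Common lower bounds of {u10, u17}: u19, u5.
The greatest among these is u19.

u19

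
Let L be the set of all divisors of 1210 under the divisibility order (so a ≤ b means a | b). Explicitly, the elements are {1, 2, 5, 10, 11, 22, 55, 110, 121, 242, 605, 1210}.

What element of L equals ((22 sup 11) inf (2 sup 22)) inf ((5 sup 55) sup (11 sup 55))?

22 ∨ 11 = 22
2 ∨ 22 = 22
22 ∧ 22 = 22
5 ∨ 55 = 55
11 ∨ 55 = 55
55 ∨ 55 = 55
22 ∧ 55 = 11

11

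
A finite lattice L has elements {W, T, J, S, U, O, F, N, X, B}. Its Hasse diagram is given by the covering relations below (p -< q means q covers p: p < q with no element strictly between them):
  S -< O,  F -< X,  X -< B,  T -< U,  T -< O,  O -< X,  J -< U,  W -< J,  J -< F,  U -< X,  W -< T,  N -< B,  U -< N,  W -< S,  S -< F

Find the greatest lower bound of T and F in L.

Common lower bounds of {T, F}: W.
The greatest among these is W.

W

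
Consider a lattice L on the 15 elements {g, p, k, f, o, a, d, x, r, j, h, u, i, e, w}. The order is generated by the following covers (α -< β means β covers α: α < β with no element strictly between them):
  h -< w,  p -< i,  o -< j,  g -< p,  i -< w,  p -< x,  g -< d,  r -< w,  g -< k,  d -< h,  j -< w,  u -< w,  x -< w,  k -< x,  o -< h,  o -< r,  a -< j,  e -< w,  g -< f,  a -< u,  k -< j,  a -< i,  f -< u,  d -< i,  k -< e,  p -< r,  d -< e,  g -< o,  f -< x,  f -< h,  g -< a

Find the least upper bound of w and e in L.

Common upper bounds of {w, e}: w.
The least among these is w.

w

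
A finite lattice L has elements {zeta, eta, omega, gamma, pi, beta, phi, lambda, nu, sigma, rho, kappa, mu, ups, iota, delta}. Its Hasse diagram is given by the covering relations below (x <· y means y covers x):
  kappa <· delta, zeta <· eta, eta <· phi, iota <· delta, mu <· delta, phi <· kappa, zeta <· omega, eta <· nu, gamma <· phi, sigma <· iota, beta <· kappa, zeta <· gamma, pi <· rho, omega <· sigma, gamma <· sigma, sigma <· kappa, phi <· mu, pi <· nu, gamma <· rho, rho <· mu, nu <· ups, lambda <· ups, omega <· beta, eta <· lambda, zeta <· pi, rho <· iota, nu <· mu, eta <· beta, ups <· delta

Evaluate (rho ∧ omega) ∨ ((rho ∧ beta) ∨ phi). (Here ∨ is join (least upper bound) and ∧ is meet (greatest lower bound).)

rho ∧ omega = zeta
rho ∧ beta = zeta
zeta ∨ phi = phi
zeta ∨ phi = phi

phi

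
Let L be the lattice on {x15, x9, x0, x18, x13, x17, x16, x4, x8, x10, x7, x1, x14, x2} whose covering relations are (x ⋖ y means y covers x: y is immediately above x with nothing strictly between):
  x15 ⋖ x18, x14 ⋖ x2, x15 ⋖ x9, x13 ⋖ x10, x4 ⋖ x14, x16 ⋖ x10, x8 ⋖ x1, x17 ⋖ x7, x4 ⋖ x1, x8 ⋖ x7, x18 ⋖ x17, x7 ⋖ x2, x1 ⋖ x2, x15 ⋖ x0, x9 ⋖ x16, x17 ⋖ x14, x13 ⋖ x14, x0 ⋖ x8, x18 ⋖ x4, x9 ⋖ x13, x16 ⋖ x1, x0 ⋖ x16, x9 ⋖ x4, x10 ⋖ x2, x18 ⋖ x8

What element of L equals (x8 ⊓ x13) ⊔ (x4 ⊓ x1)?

x8 ∧ x13 = x15
x4 ∧ x1 = x4
x15 ∨ x4 = x4

x4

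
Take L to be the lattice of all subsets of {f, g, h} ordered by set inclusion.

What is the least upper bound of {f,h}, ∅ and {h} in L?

Common upper bounds of {{f,h}, ∅, {h}}: {f,g,h}, {f,h}.
The least among these is {f,h}.

{f,h}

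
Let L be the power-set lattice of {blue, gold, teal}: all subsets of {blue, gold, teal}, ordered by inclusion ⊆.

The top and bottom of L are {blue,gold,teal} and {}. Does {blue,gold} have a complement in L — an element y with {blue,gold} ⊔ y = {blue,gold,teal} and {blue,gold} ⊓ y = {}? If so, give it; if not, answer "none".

{teal}

Need y with {blue,gold} ∨ y = {blue,gold,teal} and {blue,gold} ∧ y = {}.
Checking each element gives: {teal}.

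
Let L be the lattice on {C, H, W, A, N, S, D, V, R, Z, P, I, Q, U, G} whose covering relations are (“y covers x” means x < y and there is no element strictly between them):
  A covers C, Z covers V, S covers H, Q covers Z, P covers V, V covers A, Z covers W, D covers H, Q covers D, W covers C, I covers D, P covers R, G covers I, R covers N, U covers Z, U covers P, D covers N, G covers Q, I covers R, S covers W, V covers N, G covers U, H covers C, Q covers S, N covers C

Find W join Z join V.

Z

Common upper bounds of {W, Z, V}: G, Q, U, Z.
The least among these is Z.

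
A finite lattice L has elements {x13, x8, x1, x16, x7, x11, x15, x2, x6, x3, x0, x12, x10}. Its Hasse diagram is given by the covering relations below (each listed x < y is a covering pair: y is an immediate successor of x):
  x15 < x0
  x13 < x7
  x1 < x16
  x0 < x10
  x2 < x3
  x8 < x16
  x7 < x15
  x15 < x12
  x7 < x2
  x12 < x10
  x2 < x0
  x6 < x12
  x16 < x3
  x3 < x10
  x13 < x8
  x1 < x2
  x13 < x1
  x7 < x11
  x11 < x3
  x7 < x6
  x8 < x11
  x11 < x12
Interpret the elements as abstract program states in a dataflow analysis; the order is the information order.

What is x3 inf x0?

Common lower bounds of {x3, x0}: x1, x13, x2, x7.
The greatest among these is x2.

x2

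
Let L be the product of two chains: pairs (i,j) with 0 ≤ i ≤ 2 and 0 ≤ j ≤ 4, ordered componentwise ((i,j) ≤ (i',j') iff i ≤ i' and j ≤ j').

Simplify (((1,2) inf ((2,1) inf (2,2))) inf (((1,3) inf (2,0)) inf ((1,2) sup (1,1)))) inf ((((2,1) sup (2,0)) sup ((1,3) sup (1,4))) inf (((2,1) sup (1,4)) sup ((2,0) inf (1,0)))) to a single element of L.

(2,1) ∧ (2,2) = (2,1)
(1,2) ∧ (2,1) = (1,1)
(1,3) ∧ (2,0) = (1,0)
(1,2) ∨ (1,1) = (1,2)
(1,0) ∧ (1,2) = (1,0)
(1,1) ∧ (1,0) = (1,0)
(2,1) ∨ (2,0) = (2,1)
(1,3) ∨ (1,4) = (1,4)
(2,1) ∨ (1,4) = (2,4)
(2,1) ∨ (1,4) = (2,4)
(2,0) ∧ (1,0) = (1,0)
(2,4) ∨ (1,0) = (2,4)
(2,4) ∧ (2,4) = (2,4)
(1,0) ∧ (2,4) = (1,0)

(1,0)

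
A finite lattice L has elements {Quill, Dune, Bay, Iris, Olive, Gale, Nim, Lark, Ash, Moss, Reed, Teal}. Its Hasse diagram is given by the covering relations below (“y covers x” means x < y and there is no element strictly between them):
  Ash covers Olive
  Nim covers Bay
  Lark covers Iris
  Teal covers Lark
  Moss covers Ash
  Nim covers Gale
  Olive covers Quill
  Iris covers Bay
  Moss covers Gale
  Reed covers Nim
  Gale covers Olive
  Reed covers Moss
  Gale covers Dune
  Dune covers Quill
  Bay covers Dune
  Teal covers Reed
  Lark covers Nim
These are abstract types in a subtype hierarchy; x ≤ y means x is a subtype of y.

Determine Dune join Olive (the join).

Common upper bounds of {Dune, Olive}: Gale, Lark, Moss, Nim, Reed, Teal.
The least among these is Gale.

Gale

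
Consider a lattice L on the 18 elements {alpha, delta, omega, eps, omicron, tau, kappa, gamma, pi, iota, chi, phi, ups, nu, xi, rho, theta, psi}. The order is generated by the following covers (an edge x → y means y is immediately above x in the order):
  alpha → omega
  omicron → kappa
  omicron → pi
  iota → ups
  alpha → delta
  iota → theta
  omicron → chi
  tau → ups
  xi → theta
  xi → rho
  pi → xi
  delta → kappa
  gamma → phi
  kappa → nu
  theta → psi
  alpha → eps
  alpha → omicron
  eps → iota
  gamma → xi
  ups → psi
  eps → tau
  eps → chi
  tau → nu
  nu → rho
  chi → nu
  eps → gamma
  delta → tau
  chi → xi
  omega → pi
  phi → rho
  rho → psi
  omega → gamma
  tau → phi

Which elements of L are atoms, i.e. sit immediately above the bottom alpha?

delta, eps, omega, omicron

The atoms are exactly the elements that cover alpha: delta, eps, omega, omicron.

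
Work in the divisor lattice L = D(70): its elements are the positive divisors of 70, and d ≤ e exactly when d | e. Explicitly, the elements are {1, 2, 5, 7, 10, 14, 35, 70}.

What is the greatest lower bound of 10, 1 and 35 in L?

Common lower bounds of {10, 1, 35}: 1.
The greatest among these is 1.

1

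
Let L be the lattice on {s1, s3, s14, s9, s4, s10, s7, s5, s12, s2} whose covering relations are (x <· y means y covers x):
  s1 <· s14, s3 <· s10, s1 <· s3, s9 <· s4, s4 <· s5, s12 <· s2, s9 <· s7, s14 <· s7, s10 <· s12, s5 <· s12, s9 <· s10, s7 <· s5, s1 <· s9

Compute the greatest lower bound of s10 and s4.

Common lower bounds of {s10, s4}: s1, s9.
The greatest among these is s9.

s9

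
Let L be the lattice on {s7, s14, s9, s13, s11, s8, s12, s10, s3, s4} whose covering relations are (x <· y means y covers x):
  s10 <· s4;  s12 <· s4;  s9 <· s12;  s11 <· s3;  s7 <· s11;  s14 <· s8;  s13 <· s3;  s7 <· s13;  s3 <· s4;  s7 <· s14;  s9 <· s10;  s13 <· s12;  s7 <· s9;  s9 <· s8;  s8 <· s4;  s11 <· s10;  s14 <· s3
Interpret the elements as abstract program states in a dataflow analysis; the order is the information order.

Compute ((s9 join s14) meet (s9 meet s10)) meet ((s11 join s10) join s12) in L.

s9

s9 ∨ s14 = s8
s9 ∧ s10 = s9
s8 ∧ s9 = s9
s11 ∨ s10 = s10
s10 ∨ s12 = s4
s9 ∧ s4 = s9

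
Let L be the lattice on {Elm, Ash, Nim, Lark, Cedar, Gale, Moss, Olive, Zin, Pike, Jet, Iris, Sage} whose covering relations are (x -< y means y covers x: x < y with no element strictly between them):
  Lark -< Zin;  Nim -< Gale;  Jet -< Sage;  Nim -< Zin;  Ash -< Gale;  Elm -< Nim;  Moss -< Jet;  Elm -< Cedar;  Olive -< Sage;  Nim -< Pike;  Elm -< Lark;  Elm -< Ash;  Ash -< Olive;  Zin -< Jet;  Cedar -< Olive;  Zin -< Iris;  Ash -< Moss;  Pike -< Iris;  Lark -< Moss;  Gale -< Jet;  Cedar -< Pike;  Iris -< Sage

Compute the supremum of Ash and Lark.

Moss

Common upper bounds of {Ash, Lark}: Jet, Moss, Sage.
The least among these is Moss.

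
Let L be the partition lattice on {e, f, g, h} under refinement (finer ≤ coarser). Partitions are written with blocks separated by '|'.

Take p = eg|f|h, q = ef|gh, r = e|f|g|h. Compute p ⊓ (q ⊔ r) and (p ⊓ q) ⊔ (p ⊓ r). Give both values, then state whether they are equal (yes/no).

e|f|g|h; e|f|g|h; yes

q ⊔ r = ef|gh, so p ⊓ (q ⊔ r) = eg|f|h ⊓ ef|gh = e|f|g|h.
p ⊓ q = e|f|g|h and p ⊓ r = e|f|g|h, so (p ⊓ q) ⊔ (p ⊓ r) = e|f|g|h ⊔ e|f|g|h = e|f|g|h.
Equal: yes.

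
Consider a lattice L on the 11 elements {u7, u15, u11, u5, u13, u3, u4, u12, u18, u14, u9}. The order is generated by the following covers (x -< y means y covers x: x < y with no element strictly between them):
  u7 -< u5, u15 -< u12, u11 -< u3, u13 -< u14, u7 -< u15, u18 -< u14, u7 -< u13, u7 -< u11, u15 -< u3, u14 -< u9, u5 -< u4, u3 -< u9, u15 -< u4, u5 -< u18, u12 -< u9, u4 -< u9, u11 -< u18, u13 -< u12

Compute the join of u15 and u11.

u3

Common upper bounds of {u15, u11}: u3, u9.
The least among these is u3.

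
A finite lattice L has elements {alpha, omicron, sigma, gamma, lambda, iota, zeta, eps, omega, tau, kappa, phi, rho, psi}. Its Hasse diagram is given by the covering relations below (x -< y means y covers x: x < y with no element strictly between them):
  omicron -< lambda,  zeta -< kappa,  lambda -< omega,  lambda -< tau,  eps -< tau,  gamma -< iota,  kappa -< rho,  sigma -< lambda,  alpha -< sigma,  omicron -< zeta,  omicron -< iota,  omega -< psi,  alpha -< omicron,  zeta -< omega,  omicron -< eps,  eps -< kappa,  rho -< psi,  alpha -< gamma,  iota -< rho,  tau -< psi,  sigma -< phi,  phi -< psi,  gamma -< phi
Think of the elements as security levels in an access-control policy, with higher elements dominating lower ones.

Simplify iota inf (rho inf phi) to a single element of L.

gamma

rho ∧ phi = gamma
iota ∧ gamma = gamma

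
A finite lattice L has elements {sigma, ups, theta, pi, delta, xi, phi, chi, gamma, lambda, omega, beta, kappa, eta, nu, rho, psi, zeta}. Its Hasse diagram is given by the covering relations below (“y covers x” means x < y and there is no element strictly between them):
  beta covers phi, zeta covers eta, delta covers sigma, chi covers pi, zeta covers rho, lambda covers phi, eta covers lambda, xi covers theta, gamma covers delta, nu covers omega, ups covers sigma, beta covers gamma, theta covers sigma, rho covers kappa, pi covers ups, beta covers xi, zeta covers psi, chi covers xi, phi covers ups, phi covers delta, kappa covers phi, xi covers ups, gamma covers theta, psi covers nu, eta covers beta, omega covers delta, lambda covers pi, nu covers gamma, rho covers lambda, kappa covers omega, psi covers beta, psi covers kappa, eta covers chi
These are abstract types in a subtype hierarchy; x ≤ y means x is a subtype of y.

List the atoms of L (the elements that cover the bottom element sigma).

delta, theta, ups

The atoms are exactly the elements that cover sigma: delta, theta, ups.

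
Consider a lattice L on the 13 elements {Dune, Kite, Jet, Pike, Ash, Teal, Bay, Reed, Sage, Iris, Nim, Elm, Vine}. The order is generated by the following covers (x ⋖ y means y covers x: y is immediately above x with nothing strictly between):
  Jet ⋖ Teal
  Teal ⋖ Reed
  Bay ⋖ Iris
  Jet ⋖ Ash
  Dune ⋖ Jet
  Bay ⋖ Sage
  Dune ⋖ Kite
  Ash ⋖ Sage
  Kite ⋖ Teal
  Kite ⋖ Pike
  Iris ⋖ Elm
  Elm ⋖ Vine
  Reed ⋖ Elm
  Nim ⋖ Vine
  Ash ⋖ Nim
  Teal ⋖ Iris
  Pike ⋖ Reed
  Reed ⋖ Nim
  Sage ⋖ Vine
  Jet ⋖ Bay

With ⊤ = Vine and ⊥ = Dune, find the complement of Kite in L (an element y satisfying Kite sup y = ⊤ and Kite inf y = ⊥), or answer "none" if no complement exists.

Sage

Need y with Kite ∨ y = Vine and Kite ∧ y = Dune.
Checking each element gives: Sage.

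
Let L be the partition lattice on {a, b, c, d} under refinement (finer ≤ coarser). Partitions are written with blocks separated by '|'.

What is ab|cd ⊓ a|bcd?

a|b|cd

The meet (common refinement) of ab|cd and a|bcd intersects blocks pairwise, giving a|b|cd.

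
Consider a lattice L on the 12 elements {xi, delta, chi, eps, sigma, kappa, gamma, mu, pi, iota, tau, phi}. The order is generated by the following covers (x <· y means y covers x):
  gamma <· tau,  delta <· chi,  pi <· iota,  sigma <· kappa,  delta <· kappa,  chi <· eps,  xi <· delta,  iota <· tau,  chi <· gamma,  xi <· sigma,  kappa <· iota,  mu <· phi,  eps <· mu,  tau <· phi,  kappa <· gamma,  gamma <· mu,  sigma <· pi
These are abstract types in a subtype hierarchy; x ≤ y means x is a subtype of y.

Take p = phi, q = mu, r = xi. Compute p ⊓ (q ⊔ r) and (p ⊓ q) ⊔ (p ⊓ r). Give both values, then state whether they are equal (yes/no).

q ⊔ r = mu, so p ⊓ (q ⊔ r) = phi ⊓ mu = mu.
p ⊓ q = mu and p ⊓ r = xi, so (p ⊓ q) ⊔ (p ⊓ r) = mu ⊔ xi = mu.
Equal: yes.

mu; mu; yes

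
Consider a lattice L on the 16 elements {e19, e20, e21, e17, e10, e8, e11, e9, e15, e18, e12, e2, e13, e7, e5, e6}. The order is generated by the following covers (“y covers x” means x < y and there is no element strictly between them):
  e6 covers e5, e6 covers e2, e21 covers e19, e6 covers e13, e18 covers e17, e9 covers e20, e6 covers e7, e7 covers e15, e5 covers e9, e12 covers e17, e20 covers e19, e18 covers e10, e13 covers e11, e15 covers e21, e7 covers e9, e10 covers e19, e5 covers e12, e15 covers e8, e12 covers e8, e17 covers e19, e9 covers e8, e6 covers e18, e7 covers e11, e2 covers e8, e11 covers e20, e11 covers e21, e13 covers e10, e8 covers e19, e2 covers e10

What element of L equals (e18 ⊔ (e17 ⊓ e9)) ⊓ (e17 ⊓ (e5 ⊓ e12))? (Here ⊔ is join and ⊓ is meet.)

e17 ∧ e9 = e19
e18 ∨ e19 = e18
e5 ∧ e12 = e12
e17 ∧ e12 = e17
e18 ∧ e17 = e17

e17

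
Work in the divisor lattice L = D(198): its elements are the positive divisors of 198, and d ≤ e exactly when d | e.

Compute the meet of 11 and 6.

1

In the divisibility order, the meet is the greatest common divisor: gcd(11, 6) = 1.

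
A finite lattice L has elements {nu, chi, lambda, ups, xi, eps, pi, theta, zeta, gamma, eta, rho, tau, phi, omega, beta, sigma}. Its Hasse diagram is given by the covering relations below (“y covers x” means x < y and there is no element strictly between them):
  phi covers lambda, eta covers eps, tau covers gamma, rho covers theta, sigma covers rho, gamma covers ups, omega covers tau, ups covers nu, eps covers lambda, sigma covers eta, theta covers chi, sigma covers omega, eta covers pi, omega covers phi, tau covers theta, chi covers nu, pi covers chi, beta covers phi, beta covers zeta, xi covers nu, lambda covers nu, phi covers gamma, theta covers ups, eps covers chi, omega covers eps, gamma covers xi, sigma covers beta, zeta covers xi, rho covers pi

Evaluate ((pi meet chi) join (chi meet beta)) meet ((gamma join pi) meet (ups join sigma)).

pi ∧ chi = chi
chi ∧ beta = nu
chi ∨ nu = chi
gamma ∨ pi = sigma
ups ∨ sigma = sigma
sigma ∧ sigma = sigma
chi ∧ sigma = chi

chi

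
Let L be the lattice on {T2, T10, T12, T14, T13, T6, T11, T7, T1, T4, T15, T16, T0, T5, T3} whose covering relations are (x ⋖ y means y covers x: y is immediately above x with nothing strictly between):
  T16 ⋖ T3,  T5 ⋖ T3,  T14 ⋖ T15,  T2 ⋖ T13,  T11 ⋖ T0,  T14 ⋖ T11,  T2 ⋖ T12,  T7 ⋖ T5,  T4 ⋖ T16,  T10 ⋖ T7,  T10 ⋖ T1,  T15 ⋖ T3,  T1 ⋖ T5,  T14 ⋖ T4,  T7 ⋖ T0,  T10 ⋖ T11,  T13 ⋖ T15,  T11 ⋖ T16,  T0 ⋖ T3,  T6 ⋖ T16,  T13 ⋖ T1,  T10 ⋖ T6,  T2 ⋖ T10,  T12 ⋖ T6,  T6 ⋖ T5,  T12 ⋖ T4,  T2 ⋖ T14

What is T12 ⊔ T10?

Common upper bounds of {T12, T10}: T16, T3, T5, T6.
The least among these is T6.

T6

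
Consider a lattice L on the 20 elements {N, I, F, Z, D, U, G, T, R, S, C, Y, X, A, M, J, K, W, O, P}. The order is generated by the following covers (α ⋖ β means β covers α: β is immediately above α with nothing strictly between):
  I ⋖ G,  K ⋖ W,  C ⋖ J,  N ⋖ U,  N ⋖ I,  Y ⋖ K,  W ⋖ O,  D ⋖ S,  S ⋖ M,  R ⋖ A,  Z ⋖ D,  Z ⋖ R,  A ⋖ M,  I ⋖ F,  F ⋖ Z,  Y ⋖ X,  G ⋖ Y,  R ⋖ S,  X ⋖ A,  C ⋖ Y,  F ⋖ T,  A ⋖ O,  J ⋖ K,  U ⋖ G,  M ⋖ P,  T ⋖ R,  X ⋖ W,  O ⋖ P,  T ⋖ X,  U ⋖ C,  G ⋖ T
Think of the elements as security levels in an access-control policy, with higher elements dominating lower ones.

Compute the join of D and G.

S

Common upper bounds of {D, G}: M, P, S.
The least among these is S.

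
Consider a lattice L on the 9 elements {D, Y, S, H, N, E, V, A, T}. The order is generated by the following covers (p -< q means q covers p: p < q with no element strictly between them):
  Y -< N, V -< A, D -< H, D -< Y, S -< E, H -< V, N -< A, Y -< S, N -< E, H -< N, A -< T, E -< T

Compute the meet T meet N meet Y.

Y

Common lower bounds of {T, N, Y}: D, Y.
The greatest among these is Y.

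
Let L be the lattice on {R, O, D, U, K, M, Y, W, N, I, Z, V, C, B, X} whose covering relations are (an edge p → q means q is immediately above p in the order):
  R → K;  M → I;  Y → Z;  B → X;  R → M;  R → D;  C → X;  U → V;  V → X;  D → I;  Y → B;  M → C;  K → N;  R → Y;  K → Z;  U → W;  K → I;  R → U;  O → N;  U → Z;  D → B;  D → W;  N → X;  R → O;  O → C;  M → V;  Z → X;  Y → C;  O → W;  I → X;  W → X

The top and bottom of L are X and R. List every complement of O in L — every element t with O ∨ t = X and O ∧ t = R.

B, I, V, Z

Need t with O ∨ t = X and O ∧ t = R.
Checking each element gives: B, I, V, Z.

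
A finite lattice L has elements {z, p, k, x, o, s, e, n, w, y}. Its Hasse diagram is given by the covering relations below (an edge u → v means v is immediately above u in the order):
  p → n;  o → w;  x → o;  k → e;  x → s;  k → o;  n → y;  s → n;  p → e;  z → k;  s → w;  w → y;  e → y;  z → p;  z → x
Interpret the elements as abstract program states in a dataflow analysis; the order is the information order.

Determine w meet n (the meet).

s

Common lower bounds of {w, n}: s, x, z.
The greatest among these is s.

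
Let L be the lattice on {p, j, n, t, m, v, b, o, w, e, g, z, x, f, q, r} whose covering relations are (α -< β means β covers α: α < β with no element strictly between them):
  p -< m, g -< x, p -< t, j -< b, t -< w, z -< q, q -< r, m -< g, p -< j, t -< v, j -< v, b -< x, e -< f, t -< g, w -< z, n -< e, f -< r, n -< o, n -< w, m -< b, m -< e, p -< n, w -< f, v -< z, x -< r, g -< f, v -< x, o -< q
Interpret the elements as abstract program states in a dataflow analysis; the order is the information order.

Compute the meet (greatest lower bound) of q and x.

Common lower bounds of {q, x}: j, p, t, v.
The greatest among these is v.

v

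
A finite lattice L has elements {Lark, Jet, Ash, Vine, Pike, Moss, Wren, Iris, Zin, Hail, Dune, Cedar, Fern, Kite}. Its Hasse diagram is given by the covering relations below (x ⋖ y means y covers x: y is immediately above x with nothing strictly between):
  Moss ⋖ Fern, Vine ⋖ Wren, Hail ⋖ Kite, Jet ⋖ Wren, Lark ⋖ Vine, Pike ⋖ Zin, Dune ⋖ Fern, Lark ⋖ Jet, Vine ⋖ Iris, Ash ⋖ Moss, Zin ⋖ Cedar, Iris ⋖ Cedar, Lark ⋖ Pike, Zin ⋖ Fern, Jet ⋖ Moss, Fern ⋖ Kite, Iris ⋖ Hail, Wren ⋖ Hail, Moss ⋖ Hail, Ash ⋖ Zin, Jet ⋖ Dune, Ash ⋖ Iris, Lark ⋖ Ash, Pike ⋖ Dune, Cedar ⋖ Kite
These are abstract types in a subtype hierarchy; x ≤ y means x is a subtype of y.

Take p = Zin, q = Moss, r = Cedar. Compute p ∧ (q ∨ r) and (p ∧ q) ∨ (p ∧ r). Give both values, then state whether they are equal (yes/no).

Zin; Zin; yes

q ∨ r = Kite, so p ∧ (q ∨ r) = Zin ∧ Kite = Zin.
p ∧ q = Ash and p ∧ r = Zin, so (p ∧ q) ∨ (p ∧ r) = Ash ∨ Zin = Zin.
Equal: yes.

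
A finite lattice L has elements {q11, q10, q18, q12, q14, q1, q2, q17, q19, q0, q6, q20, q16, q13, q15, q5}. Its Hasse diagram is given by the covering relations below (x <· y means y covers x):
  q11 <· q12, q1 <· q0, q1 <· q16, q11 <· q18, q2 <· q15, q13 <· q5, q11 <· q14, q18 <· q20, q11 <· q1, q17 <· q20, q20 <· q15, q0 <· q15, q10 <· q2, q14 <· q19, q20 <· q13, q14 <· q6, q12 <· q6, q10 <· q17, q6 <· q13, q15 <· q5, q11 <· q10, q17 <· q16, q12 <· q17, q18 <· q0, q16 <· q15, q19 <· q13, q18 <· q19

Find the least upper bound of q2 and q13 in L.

q5

Common upper bounds of {q2, q13}: q5.
The least among these is q5.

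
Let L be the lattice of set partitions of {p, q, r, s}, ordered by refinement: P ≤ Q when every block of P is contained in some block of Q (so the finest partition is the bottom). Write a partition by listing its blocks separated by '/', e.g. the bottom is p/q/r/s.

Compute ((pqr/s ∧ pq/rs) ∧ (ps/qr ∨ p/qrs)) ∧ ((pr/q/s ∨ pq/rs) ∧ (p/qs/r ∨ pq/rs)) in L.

pq/r/s

pqr/s ∧ pq/rs = pq/r/s
ps/qr ∨ p/qrs = pqrs
pq/r/s ∧ pqrs = pq/r/s
pr/q/s ∨ pq/rs = pqrs
p/qs/r ∨ pq/rs = pqrs
pqrs ∧ pqrs = pqrs
pq/r/s ∧ pqrs = pq/r/s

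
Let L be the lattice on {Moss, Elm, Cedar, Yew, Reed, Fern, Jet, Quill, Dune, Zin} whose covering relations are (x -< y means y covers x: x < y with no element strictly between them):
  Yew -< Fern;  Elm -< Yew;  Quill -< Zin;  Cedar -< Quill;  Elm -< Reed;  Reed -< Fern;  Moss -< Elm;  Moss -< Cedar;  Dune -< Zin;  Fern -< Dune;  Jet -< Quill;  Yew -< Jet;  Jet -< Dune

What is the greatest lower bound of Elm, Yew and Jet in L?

Common lower bounds of {Elm, Yew, Jet}: Elm, Moss.
The greatest among these is Elm.

Elm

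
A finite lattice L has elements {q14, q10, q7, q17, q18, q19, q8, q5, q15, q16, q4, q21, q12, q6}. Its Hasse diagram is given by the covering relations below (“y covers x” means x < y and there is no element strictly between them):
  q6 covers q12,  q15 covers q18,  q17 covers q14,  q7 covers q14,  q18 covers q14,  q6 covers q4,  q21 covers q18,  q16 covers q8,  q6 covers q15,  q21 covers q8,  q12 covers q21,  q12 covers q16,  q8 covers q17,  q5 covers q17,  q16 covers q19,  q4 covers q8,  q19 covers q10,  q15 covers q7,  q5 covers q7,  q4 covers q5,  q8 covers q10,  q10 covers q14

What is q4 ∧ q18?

q14

Common lower bounds of {q4, q18}: q14.
The greatest among these is q14.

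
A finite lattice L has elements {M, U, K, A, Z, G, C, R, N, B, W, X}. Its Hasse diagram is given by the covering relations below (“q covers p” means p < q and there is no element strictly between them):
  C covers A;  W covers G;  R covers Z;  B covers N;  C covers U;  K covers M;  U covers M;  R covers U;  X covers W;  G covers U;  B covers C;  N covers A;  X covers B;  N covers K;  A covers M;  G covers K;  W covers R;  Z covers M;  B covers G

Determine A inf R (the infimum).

Common lower bounds of {A, R}: M.
The greatest among these is M.

M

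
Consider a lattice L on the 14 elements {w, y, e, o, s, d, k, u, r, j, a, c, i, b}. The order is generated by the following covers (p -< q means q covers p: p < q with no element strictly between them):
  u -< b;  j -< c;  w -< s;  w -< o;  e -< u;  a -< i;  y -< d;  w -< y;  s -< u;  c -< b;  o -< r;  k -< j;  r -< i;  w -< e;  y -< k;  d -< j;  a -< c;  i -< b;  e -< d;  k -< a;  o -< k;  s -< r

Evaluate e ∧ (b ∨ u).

e

b ∨ u = b
e ∧ b = e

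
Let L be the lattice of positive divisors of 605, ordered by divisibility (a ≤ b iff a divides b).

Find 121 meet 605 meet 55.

Common lower bounds of {121, 605, 55}: 1, 11.
The greatest among these is 11.

11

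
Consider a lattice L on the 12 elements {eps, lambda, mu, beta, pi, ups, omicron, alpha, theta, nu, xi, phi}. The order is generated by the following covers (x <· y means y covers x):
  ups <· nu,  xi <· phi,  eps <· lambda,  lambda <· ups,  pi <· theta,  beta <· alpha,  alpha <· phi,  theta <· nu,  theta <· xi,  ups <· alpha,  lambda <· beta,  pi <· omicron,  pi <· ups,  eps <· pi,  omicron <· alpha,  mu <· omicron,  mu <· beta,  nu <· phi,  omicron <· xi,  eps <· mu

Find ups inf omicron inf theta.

pi

Common lower bounds of {ups, omicron, theta}: eps, pi.
The greatest among these is pi.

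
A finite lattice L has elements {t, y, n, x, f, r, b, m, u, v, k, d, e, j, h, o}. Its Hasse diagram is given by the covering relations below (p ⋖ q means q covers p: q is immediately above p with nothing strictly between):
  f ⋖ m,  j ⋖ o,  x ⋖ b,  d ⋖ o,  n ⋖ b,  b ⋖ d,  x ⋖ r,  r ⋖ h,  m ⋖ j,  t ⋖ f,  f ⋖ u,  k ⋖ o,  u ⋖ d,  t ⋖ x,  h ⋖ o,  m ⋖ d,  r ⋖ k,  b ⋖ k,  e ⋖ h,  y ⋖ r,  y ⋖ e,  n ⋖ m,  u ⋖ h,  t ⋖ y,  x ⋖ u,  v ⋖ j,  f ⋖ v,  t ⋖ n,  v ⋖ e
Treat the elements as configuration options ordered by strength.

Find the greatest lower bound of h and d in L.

Common lower bounds of {h, d}: f, t, u, x.
The greatest among these is u.

u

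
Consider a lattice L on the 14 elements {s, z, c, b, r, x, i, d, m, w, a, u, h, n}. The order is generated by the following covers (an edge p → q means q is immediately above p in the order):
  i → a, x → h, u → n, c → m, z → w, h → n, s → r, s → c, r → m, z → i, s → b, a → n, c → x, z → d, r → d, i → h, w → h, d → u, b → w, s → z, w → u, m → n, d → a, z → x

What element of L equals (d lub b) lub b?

d ∨ b = u
u ∨ b = u

u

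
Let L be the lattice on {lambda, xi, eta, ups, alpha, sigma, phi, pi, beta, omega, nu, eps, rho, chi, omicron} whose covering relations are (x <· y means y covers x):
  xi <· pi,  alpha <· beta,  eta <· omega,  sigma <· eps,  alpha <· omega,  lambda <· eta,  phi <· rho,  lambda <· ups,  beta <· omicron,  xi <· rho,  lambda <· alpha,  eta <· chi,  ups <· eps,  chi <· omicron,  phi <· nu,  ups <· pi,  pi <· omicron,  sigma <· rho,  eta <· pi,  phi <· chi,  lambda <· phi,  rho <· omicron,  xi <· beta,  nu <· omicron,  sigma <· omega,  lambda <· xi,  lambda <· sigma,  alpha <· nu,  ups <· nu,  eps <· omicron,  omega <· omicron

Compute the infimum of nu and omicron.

Common lower bounds of {nu, omicron}: alpha, lambda, nu, phi, ups.
The greatest among these is nu.

nu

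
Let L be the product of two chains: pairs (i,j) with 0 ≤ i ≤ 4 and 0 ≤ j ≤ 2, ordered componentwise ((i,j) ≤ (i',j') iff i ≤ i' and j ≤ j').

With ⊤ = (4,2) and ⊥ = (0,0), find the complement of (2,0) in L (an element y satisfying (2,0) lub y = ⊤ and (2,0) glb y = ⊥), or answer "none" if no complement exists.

none

For every candidate y, either (2,0) ∨ y ≠ (4,2) or (2,0) ∧ y ≠ (0,0); no complement exists.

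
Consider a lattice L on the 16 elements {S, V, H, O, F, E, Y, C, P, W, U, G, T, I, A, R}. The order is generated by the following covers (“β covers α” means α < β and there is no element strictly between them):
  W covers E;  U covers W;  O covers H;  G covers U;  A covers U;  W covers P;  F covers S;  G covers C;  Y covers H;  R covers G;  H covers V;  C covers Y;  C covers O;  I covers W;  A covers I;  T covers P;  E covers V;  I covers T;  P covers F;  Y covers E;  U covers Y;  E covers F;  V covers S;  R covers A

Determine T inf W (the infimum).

P

Common lower bounds of {T, W}: F, P, S.
The greatest among these is P.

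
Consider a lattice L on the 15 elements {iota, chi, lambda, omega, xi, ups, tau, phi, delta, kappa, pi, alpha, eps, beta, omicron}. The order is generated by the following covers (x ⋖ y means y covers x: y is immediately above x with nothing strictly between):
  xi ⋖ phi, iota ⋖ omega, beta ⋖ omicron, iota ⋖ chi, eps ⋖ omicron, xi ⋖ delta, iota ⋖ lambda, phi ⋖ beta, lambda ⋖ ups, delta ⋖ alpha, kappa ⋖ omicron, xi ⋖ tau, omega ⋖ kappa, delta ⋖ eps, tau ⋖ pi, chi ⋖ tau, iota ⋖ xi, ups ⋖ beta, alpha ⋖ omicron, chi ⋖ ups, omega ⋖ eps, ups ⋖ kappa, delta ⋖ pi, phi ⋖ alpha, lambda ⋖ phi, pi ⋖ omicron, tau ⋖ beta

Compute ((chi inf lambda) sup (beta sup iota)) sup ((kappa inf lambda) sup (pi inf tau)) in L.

beta

chi ∧ lambda = iota
beta ∨ iota = beta
iota ∨ beta = beta
kappa ∧ lambda = lambda
pi ∧ tau = tau
lambda ∨ tau = beta
beta ∨ beta = beta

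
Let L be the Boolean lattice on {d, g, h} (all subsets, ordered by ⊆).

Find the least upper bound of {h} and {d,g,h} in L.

{d,g,h}

Common upper bounds of {{h}, {d,g,h}}: {d,g,h}.
The least among these is {d,g,h}.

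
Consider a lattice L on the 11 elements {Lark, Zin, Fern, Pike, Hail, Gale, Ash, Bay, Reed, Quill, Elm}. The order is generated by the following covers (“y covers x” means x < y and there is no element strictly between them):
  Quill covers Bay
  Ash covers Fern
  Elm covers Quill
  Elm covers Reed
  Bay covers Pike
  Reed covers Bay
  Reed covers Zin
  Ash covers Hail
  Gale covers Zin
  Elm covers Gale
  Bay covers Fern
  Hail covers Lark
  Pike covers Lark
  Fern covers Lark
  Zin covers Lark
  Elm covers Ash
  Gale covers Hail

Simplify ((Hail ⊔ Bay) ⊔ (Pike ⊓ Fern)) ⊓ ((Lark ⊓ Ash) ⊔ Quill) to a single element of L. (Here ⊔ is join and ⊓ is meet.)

Quill

Hail ∨ Bay = Elm
Pike ∧ Fern = Lark
Elm ∨ Lark = Elm
Lark ∧ Ash = Lark
Lark ∨ Quill = Quill
Elm ∧ Quill = Quill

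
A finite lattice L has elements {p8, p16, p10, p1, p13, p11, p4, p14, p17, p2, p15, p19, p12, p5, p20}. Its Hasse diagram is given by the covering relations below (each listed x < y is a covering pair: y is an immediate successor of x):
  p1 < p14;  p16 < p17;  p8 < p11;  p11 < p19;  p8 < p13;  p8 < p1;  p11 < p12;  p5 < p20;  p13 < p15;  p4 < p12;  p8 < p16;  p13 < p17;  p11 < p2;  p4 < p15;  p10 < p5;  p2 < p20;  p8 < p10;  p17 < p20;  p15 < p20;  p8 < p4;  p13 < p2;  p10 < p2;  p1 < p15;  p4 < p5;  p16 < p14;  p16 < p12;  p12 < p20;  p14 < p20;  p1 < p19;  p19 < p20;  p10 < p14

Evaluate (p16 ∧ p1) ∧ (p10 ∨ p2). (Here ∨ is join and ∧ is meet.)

p16 ∧ p1 = p8
p10 ∨ p2 = p2
p8 ∧ p2 = p8

p8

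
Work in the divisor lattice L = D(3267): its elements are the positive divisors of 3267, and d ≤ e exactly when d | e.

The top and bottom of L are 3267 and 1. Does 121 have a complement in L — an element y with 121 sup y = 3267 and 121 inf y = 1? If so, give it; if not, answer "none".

Need y with 121 ∨ y = 3267 and 121 ∧ y = 1.
Checking each element gives: 27.

27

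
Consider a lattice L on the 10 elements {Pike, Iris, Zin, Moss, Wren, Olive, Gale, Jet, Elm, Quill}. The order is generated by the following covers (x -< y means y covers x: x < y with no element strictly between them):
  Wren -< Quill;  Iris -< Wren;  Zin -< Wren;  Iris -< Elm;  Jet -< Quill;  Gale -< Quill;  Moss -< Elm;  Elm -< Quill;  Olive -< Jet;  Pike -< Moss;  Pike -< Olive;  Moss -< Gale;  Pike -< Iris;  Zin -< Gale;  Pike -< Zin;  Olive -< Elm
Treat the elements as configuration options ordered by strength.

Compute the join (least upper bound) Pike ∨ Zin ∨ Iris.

Common upper bounds of {Pike, Zin, Iris}: Quill, Wren.
The least among these is Wren.

Wren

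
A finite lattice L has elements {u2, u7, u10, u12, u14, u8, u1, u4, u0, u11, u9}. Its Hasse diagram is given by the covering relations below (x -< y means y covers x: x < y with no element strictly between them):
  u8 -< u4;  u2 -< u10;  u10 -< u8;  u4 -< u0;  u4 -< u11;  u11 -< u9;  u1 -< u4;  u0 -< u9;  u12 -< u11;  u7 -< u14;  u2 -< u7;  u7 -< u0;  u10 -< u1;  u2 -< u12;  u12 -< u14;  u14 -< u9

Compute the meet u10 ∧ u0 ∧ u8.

u10

Common lower bounds of {u10, u0, u8}: u10, u2.
The greatest among these is u10.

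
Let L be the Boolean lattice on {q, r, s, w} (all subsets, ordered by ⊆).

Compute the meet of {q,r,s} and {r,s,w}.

{r,s}

Common lower bounds of {{q,r,s}, {r,s,w}}: {r,s}, {r}, {s}, {}.
The greatest among these is {r,s}.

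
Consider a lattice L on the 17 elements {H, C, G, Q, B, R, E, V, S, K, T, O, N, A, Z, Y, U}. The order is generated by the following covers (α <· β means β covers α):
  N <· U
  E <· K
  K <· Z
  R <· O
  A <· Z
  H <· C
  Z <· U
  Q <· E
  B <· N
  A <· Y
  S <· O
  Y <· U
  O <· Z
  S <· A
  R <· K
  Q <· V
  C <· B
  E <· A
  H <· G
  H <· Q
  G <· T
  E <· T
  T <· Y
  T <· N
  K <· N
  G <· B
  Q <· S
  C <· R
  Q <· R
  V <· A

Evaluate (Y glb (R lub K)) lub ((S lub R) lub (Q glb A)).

Z

R ∨ K = K
Y ∧ K = E
S ∨ R = O
Q ∧ A = Q
O ∨ Q = O
E ∨ O = Z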